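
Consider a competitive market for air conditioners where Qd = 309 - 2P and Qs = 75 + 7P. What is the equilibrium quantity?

Q* = 257

Set Qd = Qs: 309 - 2P = 75 + 7P.
234 = 9P, so P* = 26.
Q* = 309 − 2(26) = 257.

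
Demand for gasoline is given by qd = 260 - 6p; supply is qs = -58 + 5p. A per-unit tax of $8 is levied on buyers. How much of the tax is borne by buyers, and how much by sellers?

Pre-tax equilibrium: p* = 318/11, q* = 952/11.
Tax on buyers shifts demand to qd = 260 − 6(p + 8) = 212 - 6p.
212 - 6p = -58 + 5p gives seller price ps = 270/11; buyers pay pb = 270/11 + 8 = 358/11.
New quantity: q = 260 − 6(358/11) = 712/11.
Buyer burden = 358/11 − 318/11 = 40/11; seller burden = 318/11 − 270/11 = 48/11.

Buyers bear 40/11, sellers bear 48/11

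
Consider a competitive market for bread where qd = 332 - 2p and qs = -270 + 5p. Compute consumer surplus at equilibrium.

Equilibrium: 332 - 2p = -270 + 5p gives p* = 86, q* = 160.
Demand choke price (qd = 0): p = 166.
CS = ½(166 − 86)(160) = 6400.

Consumer surplus = 6400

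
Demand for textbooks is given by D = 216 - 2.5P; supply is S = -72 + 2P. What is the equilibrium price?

P* = 64

Set D = S: 216 - 2.5P = -72 + 2P.
288 = 4.5P, so P* = 64.
Q* = 216 − 2.5(64) = 56.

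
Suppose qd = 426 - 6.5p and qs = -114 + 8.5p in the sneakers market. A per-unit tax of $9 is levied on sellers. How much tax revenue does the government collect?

Pre-tax equilibrium: p* = 36, q* = 192.
Tax on sellers shifts supply to qs = -114 + 8.5(p − 9) = -190.5 + 8.5p.
426 - 6.5p = -190.5 + 8.5p gives buyer price pb = 41.1; sellers receive ps = 41.1 − 9 = 32.1.
New quantity: q = 426 − 6.5(41.1) = 158.85.
Revenue = 9 × 158.85 = 1429.65.

Tax revenue = 1429.65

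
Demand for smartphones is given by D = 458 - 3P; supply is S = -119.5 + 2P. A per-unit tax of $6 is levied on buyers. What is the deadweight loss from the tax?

Pre-tax equilibrium: P* = 115.5, Q* = 111.5.
Tax on buyers shifts demand to D = 458 − 3(P + 6) = 440 - 3P.
440 - 3P = -119.5 + 2P gives seller price Ps = 111.9; buyers pay Pb = 111.9 + 6 = 117.9.
New quantity: Q = 458 − 3(117.9) = 104.3.
DWL = ½ × 6 × (111.5 − 104.3) = 21.6.

Deadweight loss = 21.6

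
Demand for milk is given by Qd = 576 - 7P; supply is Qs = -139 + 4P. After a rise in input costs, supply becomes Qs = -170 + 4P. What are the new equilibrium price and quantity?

Original equilibrium: P* = 65, Q* = 121.
New equilibrium: 576 - 7P = -170 + 4P, so 746 = 11P and P' = 746/11; Q' = 576 − 7(746/11) = 1114/11.

P' = 746/11, Q' = 1114/11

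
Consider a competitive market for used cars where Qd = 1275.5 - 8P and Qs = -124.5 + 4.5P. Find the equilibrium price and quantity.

P* = 112, Q* = 379.5

Set Qd = Qs: 1275.5 - 8P = -124.5 + 4.5P.
1400 = 12.5P, so P* = 112.
Q* = 1275.5 − 8(112) = 379.5.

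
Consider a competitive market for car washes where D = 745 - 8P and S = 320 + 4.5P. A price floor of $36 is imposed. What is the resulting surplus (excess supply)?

Surplus = 25

Equilibrium price would be P* = 34, so the floor at 36 binds.
At P = 36: D = 457, S = 482.
Surplus = 482 − 457 = 25.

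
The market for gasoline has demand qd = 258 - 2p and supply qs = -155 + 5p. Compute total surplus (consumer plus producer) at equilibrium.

Equilibrium: 258 - 2p = -155 + 5p gives p* = 59, q* = 140.
Demand choke price: p = 129; supply starts at p = 31.
CS = ½(129 − 59)(140) = 4900; PS = ½(59 − 31)(140) = 1960.

Total surplus = 6860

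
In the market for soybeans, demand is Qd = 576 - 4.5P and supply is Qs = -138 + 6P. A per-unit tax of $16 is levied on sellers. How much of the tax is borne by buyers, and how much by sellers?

Pre-tax equilibrium: P* = 68, Q* = 270.
Tax on sellers shifts supply to Qs = -138 + 6(P − 16) = -234 + 6P.
576 - 4.5P = -234 + 6P gives buyer price Pb = 540/7; sellers receive Ps = 540/7 − 16 = 428/7.
New quantity: Q = 576 − 4.5(540/7) = 1602/7.
Buyer burden = 540/7 − 68 = 64/7; seller burden = 68 − 428/7 = 48/7.

Buyers bear 64/7, sellers bear 48/7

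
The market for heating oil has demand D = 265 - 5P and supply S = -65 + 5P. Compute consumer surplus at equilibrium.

Equilibrium: 265 - 5P = -65 + 5P gives P* = 33, Q* = 100.
Demand choke price (D = 0): P = 53.
CS = ½(53 − 33)(100) = 1000.

Consumer surplus = 1000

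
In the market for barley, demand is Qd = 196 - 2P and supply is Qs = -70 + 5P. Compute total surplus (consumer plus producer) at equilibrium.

Equilibrium: 196 - 2P = -70 + 5P gives P* = 38, Q* = 120.
Demand choke price: P = 98; supply starts at P = 14.
CS = ½(98 − 38)(120) = 3600; PS = ½(38 − 14)(120) = 1440.

Total surplus = 5040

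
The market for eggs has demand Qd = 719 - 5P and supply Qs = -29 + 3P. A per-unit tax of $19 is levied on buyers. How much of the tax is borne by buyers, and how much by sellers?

Buyers bear $7.125, sellers bear $11.875

Pre-tax equilibrium: P* = 93.5, Q* = 251.5.
Tax on buyers shifts demand to Qd = 719 − 5(P + 19) = 624 - 5P.
624 - 5P = -29 + 3P gives seller price Ps = 81.625; buyers pay Pb = 81.625 + 19 = 100.625.
New quantity: Q = 719 − 5(100.625) = 215.875.
Buyer burden = 100.625 − 93.5 = 7.125; seller burden = 93.5 − 81.625 = 11.875.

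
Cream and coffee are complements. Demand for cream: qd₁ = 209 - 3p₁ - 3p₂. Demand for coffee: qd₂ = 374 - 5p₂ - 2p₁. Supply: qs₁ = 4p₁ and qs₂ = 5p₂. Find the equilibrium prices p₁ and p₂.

Market 1: 209 - 3p₁ - 3p₂ = 4p₁ → 7p₁ + 3p₂ = 209.
Market 2: 10p₂ + 2p₁ = 374.
Eliminating p₂: 10×(1) − 3×(2) gives 64p₁ = 968, so p₁ = 15.125.
Back-substitute into (2): p₂ = (374 − 2×15.125) / 10 = 34.375.

p₁ = 15.125, p₂ = 34.375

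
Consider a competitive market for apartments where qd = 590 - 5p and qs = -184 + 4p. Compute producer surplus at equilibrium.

Producer surplus = 3200

Equilibrium: 590 - 5p = -184 + 4p gives p* = 86, q* = 160.
Supply starts at p = 46 (where qs = 0).
PS = ½(86 − 46)(160) = 3200.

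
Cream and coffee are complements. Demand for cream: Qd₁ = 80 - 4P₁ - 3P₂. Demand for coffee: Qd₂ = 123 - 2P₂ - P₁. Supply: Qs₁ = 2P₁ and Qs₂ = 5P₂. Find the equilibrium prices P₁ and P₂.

Market 1: 80 - 4P₁ - 3P₂ = 2P₁ → 6P₁ + 3P₂ = 80.
Market 2: 7P₂ + P₁ = 123.
Eliminating P₂: 7×(1) − 3×(2) gives 39P₁ = 191, so P₁ = 191/39.
Back-substitute into (2): P₂ = (123 − 1×191/39) / 7 = 658/39.

P₁ = 191/39, P₂ = 658/39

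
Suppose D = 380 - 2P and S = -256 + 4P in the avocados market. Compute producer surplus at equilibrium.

Equilibrium: 380 - 2P = -256 + 4P gives P* = 106, Q* = 168.
Supply starts at P = 64 (where S = 0).
PS = ½(106 − 64)(168) = 3528.

Producer surplus = 3528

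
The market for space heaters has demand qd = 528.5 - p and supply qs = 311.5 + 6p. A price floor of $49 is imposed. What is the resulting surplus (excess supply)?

Surplus = 126

Equilibrium price would be p* = 31, so the floor at 49 binds.
At p = 49: qd = 479.5, qs = 605.5.
Surplus = 605.5 − 479.5 = 126.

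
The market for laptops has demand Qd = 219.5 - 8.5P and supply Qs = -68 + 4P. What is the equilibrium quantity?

Set Qd = Qs: 219.5 - 8.5P = -68 + 4P.
287.5 = 12.5P, so P* = 23.
Q* = 219.5 − 8.5(23) = 24.

Q* = 24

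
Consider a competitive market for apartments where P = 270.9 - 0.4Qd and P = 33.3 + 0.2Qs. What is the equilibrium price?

Set the two price expressions equal: 270.9 - 0.4Q = 33.3 + 0.2Q.
237.6 = 0.6Q, so Q* = 396.
P* = 270.9 − (0.4)(396) = 112.5.

P* = 112.5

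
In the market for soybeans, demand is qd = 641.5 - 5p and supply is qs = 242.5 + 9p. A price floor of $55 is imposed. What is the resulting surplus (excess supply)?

Surplus = 371

Equilibrium price would be p* = 28.5, so the floor at 55 binds.
At p = 55: qd = 366.5, qs = 737.5.
Surplus = 737.5 − 366.5 = 371.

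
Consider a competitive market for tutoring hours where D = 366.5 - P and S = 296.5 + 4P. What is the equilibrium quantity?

Set D = S: 366.5 - P = 296.5 + 4P.
70 = 5P, so P* = 14.
Q* = 366.5 − 1(14) = 352.5.

Q* = 352.5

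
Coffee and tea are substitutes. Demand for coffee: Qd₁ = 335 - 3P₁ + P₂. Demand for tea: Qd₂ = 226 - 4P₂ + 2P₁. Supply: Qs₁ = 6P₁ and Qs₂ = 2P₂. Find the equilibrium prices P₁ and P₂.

Market 1: 335 - 3P₁ + P₂ = 6P₁ → 9P₁ - P₂ = 335.
Market 2: 6P₂ - 2P₁ = 226.
Eliminating P₂: 6×(1) + 1×(2) gives 52P₁ = 2236, so P₁ = 43.
Back-substitute into (2): P₂ = (226 + 2×43) / 6 = 52.

P₁ = 43, P₂ = 52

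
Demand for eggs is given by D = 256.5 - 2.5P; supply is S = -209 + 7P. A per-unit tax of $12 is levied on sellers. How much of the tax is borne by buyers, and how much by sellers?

Pre-tax equilibrium: P* = 49, Q* = 134.
Tax on sellers shifts supply to S = -209 + 7(P − 12) = -293 + 7P.
256.5 - 2.5P = -293 + 7P gives buyer price Pb = 1099/19; sellers receive Ps = 1099/19 − 12 = 871/19.
New quantity: Q = 256.5 − 2.5(1099/19) = 2126/19.
Buyer burden = 1099/19 − 49 = 168/19; seller burden = 49 − 871/19 = 60/19.

Buyers bear 168/19, sellers bear 60/19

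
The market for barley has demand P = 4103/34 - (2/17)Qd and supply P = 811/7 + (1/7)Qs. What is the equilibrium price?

P* = 118.5

Set the two price expressions equal: 4103/34 - (2/17)Q = 811/7 + (1/7)Q.
1147/238 = (31/119)Q, so Q* = 18.5.
P* = 4103/34 − (2/17)(18.5) = 118.5.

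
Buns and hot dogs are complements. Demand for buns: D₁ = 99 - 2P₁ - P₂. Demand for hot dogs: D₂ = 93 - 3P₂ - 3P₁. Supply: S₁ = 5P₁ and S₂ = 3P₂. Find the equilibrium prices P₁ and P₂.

Market 1: 99 - 2P₁ - P₂ = 5P₁ → 7P₁ + P₂ = 99.
Market 2: 6P₂ + 3P₁ = 93.
Eliminating P₂: 6×(1) − 1×(2) gives 39P₁ = 501, so P₁ = 167/13.
Back-substitute into (2): P₂ = (93 − 3×167/13) / 6 = 118/13.

P₁ = 167/13, P₂ = 118/13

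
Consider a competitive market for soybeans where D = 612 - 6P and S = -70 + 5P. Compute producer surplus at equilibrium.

Producer surplus = 5760

Equilibrium: 612 - 6P = -70 + 5P gives P* = 62, Q* = 240.
Supply starts at P = 14 (where S = 0).
PS = ½(62 − 14)(240) = 5760.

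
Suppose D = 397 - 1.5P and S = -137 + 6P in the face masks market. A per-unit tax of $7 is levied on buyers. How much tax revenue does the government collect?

Pre-tax equilibrium: P* = 71.2, Q* = 290.2.
Tax on buyers shifts demand to D = 397 − 1.5(P + 7) = 386.5 - 1.5P.
386.5 - 1.5P = -137 + 6P gives seller price Ps = 69.8; buyers pay Pb = 69.8 + 7 = 76.8.
New quantity: Q = 397 − 1.5(76.8) = 281.8.
Revenue = 7 × 281.8 = 1972.6.

Tax revenue = 1972.6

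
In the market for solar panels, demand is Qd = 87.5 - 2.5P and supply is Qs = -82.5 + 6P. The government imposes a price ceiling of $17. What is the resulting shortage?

Shortage = 25.5

Equilibrium price would be P* = 20, so the ceiling at 17 binds.
At P = 17: Qd = 87.5 − 2.5(17) = 45, Qs = -82.5 + 6(17) = 19.5.
Shortage = 45 − 19.5 = 25.5.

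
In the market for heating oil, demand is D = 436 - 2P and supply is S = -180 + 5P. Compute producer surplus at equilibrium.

Equilibrium: 436 - 2P = -180 + 5P gives P* = 88, Q* = 260.
Supply starts at P = 36 (where S = 0).
PS = ½(88 − 36)(260) = 6760.

Producer surplus = 6760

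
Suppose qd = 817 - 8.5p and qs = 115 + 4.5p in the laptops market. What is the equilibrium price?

p* = 54

Set qd = qs: 817 - 8.5p = 115 + 4.5p.
702 = 13p, so p* = 54.
q* = 817 − 8.5(54) = 358.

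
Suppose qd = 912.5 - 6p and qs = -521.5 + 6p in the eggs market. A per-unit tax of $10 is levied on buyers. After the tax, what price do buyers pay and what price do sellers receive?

Buyers pay $124.5, sellers receive $114.5

Pre-tax equilibrium: p* = 119.5, q* = 195.5.
Tax on buyers shifts demand to qd = 912.5 − 6(p + 10) = 852.5 - 6p.
852.5 - 6p = -521.5 + 6p gives seller price ps = 114.5; buyers pay pb = 114.5 + 10 = 124.5.
New quantity: q = 912.5 − 6(124.5) = 165.5.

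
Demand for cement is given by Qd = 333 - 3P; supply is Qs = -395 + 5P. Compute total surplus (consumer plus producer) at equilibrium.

Total surplus = 960

Equilibrium: 333 - 3P = -395 + 5P gives P* = 91, Q* = 60.
Demand choke price: P = 111; supply starts at P = 79.
CS = ½(111 − 91)(60) = 600; PS = ½(91 − 79)(60) = 360.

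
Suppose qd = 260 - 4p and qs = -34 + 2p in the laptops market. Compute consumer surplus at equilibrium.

Consumer surplus = 512

Equilibrium: 260 - 4p = -34 + 2p gives p* = 49, q* = 64.
Demand choke price (qd = 0): p = 65.
CS = ½(65 − 49)(64) = 512.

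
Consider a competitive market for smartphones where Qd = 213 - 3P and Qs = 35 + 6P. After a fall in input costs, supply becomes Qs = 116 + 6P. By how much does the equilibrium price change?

Original equilibrium: P* = 178/9, Q* = 461/3.
New equilibrium: 213 - 3P = 116 + 6P, so 97 = 9P and P' = 97/9; Q' = 213 − 3(97/9) = 542/3.
Change in price: 97/9 − 178/9 = -9.

ΔP = -9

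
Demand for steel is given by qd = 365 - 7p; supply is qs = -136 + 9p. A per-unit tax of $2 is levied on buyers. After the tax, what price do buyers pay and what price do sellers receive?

Buyers pay $32.4375, sellers receive $30.4375

Pre-tax equilibrium: p* = 31.3125, q* = 145.8125.
Tax on buyers shifts demand to qd = 365 − 7(p + 2) = 351 - 7p.
351 - 7p = -136 + 9p gives seller price ps = 30.4375; buyers pay pb = 30.4375 + 2 = 32.4375.
New quantity: q = 365 − 7(32.4375) = 137.9375.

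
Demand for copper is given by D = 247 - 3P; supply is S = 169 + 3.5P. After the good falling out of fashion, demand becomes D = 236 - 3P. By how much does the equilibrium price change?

ΔP = -22/13

Original equilibrium: P* = 12, Q* = 211.
New equilibrium: 236 - 3P = 169 + 3.5P, so 67 = 6.5P and P' = 134/13; Q' = 236 − 3(134/13) = 2666/13.
Change in price: 134/13 − 12 = -22/13.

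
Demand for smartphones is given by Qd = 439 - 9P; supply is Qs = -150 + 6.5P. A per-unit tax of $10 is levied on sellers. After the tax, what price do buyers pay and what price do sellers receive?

Buyers pay 1308/31, sellers receive 998/31

Pre-tax equilibrium: P* = 38, Q* = 97.
Tax on sellers shifts supply to Qs = -150 + 6.5(P − 10) = -215 + 6.5P.
439 - 9P = -215 + 6.5P gives buyer price Pb = 1308/31; sellers receive Ps = 1308/31 − 10 = 998/31.
New quantity: Q = 439 − 9(1308/31) = 1837/31.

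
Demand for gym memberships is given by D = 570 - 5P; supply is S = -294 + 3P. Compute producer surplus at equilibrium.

Equilibrium: 570 - 5P = -294 + 3P gives P* = 108, Q* = 30.
Supply starts at P = 98 (where S = 0).
PS = ½(108 − 98)(30) = 150.

Producer surplus = 150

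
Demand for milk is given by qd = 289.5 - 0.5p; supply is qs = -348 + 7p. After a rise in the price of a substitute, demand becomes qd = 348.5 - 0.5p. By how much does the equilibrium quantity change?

Original equilibrium: p* = 85, q* = 247.
New equilibrium: 348.5 - 0.5p = -348 + 7p, so 696.5 = 7.5p and p' = 1393/15; q' = 348.5 − 0.5(1393/15) = 4531/15.
Change in quantity: 4531/15 − 247 = 826/15.

Δq = 826/15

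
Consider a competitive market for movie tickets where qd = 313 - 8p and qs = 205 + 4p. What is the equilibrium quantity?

q* = 241

Set qd = qs: 313 - 8p = 205 + 4p.
108 = 12p, so p* = 9.
q* = 313 − 8(9) = 241.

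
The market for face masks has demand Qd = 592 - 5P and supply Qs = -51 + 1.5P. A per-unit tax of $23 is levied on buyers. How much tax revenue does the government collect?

Pre-tax equilibrium: P* = 1286/13, Q* = 1266/13.
Tax on buyers shifts demand to Qd = 592 − 5(P + 23) = 477 - 5P.
477 - 5P = -51 + 1.5P gives seller price Ps = 1056/13; buyers pay Pb = 1056/13 + 23 = 1355/13.
New quantity: Q = 592 − 5(1355/13) = 921/13.
Revenue = 23 × 921/13 = 21183/13.

Tax revenue = 21183/13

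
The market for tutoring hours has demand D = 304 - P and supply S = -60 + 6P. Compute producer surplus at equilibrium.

Producer surplus = 5292

Equilibrium: 304 - P = -60 + 6P gives P* = 52, Q* = 252.
Supply starts at P = 10 (where S = 0).
PS = ½(52 − 10)(252) = 5292.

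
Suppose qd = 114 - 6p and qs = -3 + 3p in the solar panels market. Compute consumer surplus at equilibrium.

Equilibrium: 114 - 6p = -3 + 3p gives p* = 13, q* = 36.
Demand choke price (qd = 0): p = 19.
CS = ½(19 − 13)(36) = 108.

Consumer surplus = 108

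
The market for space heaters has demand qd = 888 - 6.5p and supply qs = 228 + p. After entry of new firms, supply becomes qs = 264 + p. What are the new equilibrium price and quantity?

p' = 83.2, q' = 347.2

Original equilibrium: p* = 88, q* = 316.
New equilibrium: 888 - 6.5p = 264 + p, so 624 = 7.5p and p' = 83.2; q' = 888 − 6.5(83.2) = 347.2.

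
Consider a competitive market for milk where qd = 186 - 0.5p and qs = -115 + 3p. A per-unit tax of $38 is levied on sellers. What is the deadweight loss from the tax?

Pre-tax equilibrium: p* = 86, q* = 143.
Tax on sellers shifts supply to qs = -115 + 3(p − 38) = -229 + 3p.
186 - 0.5p = -229 + 3p gives buyer price pb = 830/7; sellers receive ps = 830/7 − 38 = 564/7.
New quantity: q = 186 − 0.5(830/7) = 887/7.
DWL = ½ × 38 × (143 − 887/7) = 2166/7.

Deadweight loss = 2166/7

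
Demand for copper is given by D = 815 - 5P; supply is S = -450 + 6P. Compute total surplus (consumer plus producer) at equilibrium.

Total surplus = 10560

Equilibrium: 815 - 5P = -450 + 6P gives P* = 115, Q* = 240.
Demand choke price: P = 163; supply starts at P = 75.
CS = ½(163 − 115)(240) = 5760; PS = ½(115 − 75)(240) = 4800.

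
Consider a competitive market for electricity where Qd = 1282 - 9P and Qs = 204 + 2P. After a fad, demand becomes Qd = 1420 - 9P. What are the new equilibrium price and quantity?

Original equilibrium: P* = 98, Q* = 400.
New equilibrium: 1420 - 9P = 204 + 2P, so 1216 = 11P and P' = 1216/11; Q' = 1420 − 9(1216/11) = 4676/11.

P' = 1216/11, Q' = 4676/11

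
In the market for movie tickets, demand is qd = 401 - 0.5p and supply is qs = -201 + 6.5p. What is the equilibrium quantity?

Set qd = qs: 401 - 0.5p = -201 + 6.5p.
602 = 7p, so p* = 86.
q* = 401 − 0.5(86) = 358.

q* = 358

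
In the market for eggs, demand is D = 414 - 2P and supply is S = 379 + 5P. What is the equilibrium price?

Set D = S: 414 - 2P = 379 + 5P.
35 = 7P, so P* = 5.
Q* = 414 − 2(5) = 404.

P* = 5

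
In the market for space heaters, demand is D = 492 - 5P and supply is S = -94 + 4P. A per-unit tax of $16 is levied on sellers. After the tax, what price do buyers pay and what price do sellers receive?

Buyers pay 650/9, sellers receive 506/9

Pre-tax equilibrium: P* = 586/9, Q* = 1498/9.
Tax on sellers shifts supply to S = -94 + 4(P − 16) = -158 + 4P.
492 - 5P = -158 + 4P gives buyer price Pb = 650/9; sellers receive Ps = 650/9 − 16 = 506/9.
New quantity: Q = 492 − 5(650/9) = 1178/9.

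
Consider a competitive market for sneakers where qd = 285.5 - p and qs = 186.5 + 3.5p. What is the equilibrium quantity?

q* = 263.5

Set qd = qs: 285.5 - p = 186.5 + 3.5p.
99 = 4.5p, so p* = 22.
q* = 285.5 − 1(22) = 263.5.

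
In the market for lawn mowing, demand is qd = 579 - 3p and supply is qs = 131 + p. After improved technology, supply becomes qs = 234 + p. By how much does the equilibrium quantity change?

Δq = 77.25

Original equilibrium: p* = 112, q* = 243.
New equilibrium: 579 - 3p = 234 + p, so 345 = 4p and p' = 86.25; q' = 579 − 3(86.25) = 320.25.
Change in quantity: 320.25 − 243 = 77.25.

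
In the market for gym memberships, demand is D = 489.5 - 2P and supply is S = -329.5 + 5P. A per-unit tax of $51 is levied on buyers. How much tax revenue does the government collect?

Tax revenue = 130407/14

Pre-tax equilibrium: P* = 117, Q* = 255.5.
Tax on buyers shifts demand to D = 489.5 − 2(P + 51) = 387.5 - 2P.
387.5 - 2P = -329.5 + 5P gives seller price Ps = 717/7; buyers pay Pb = 717/7 + 51 = 1074/7.
New quantity: Q = 489.5 − 2(1074/7) = 2557/14.
Revenue = 51 × 2557/14 = 130407/14.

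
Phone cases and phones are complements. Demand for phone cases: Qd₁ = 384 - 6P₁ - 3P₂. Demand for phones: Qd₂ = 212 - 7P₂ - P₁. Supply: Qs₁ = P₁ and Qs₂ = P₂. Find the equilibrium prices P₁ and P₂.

Market 1: 384 - 6P₁ - 3P₂ = P₁ → 7P₁ + 3P₂ = 384.
Market 2: 8P₂ + P₁ = 212.
Eliminating P₂: 8×(1) − 3×(2) gives 53P₁ = 2436, so P₁ = 2436/53.
Back-substitute into (2): P₂ = (212 − 1×2436/53) / 8 = 1100/53.

P₁ = 2436/53, P₂ = 1100/53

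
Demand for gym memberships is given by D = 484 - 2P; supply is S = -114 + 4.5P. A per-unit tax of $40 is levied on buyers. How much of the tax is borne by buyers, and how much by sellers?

Pre-tax equilibrium: P* = 92, Q* = 300.
Tax on buyers shifts demand to D = 484 − 2(P + 40) = 404 - 2P.
404 - 2P = -114 + 4.5P gives seller price Ps = 1036/13; buyers pay Pb = 1036/13 + 40 = 1556/13.
New quantity: Q = 484 − 2(1556/13) = 3180/13.
Buyer burden = 1556/13 − 92 = 360/13; seller burden = 92 − 1036/13 = 160/13.

Buyers bear 360/13, sellers bear 160/13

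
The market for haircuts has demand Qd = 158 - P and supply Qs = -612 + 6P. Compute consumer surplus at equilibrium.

Consumer surplus = 1152

Equilibrium: 158 - P = -612 + 6P gives P* = 110, Q* = 48.
Demand choke price (Qd = 0): P = 158.
CS = ½(158 − 110)(48) = 1152.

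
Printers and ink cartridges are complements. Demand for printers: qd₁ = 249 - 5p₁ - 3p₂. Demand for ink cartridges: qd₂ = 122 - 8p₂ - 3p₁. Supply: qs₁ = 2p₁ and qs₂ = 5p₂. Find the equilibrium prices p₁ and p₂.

p₁ = 2871/82, p₂ = 107/82

Market 1: 249 - 5p₁ - 3p₂ = 2p₁ → 7p₁ + 3p₂ = 249.
Market 2: 13p₂ + 3p₁ = 122.
Eliminating p₂: 13×(1) − 3×(2) gives 82p₁ = 2871, so p₁ = 2871/82.
Back-substitute into (2): p₂ = (122 − 3×2871/82) / 13 = 107/82.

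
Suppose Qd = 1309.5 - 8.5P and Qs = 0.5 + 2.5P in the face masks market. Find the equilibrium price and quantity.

P* = 119, Q* = 298

Set Qd = Qs: 1309.5 - 8.5P = 0.5 + 2.5P.
1309 = 11P, so P* = 119.
Q* = 1309.5 − 8.5(119) = 298.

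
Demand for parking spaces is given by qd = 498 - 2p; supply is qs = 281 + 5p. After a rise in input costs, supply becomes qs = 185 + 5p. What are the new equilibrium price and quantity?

p' = 313/7, q' = 2860/7

Original equilibrium: p* = 31, q* = 436.
New equilibrium: 498 - 2p = 185 + 5p, so 313 = 7p and p' = 313/7; q' = 498 − 2(313/7) = 2860/7.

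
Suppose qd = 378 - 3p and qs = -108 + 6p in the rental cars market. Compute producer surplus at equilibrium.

Equilibrium: 378 - 3p = -108 + 6p gives p* = 54, q* = 216.
Supply starts at p = 18 (where qs = 0).
PS = ½(54 − 18)(216) = 3888.

Producer surplus = 3888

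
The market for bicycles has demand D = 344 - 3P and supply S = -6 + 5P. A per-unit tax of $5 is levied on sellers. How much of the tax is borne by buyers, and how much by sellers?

Buyers bear $3.125, sellers bear $1.875

Pre-tax equilibrium: P* = 43.75, Q* = 212.75.
Tax on sellers shifts supply to S = -6 + 5(P − 5) = -31 + 5P.
344 - 3P = -31 + 5P gives buyer price Pb = 46.875; sellers receive Ps = 46.875 − 5 = 41.875.
New quantity: Q = 344 − 3(46.875) = 203.375.
Buyer burden = 46.875 − 43.75 = 3.125; seller burden = 43.75 − 41.875 = 1.875.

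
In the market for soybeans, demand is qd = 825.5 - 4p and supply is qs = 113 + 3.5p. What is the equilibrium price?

Set qd = qs: 825.5 - 4p = 113 + 3.5p.
712.5 = 7.5p, so p* = 95.
q* = 825.5 − 4(95) = 445.5.

p* = 95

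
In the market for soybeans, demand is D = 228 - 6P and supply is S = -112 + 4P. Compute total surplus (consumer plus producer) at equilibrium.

Equilibrium: 228 - 6P = -112 + 4P gives P* = 34, Q* = 24.
Demand choke price: P = 38; supply starts at P = 28.
CS = ½(38 − 34)(24) = 48; PS = ½(34 − 28)(24) = 72.

Total surplus = 120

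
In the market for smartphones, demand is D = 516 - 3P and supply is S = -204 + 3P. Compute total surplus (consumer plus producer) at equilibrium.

Equilibrium: 516 - 3P = -204 + 3P gives P* = 120, Q* = 156.
Demand choke price: P = 172; supply starts at P = 68.
CS = ½(172 − 120)(156) = 4056; PS = ½(120 − 68)(156) = 4056.

Total surplus = 8112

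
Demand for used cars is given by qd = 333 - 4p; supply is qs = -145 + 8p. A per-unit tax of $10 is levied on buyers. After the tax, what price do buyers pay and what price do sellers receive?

Pre-tax equilibrium: p* = 239/6, q* = 521/3.
Tax on buyers shifts demand to qd = 333 − 4(p + 10) = 293 - 4p.
293 - 4p = -145 + 8p gives seller price ps = 36.5; buyers pay pb = 36.5 + 10 = 46.5.
New quantity: q = 333 − 4(46.5) = 147.

Buyers pay $46.5, sellers receive $36.5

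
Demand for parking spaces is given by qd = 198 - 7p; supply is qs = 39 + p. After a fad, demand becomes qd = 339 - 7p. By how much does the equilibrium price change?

Δp = 17.625

Original equilibrium: p* = 19.875, q* = 58.875.
New equilibrium: 339 - 7p = 39 + p, so 300 = 8p and p' = 37.5; q' = 339 − 7(37.5) = 76.5.
Change in price: 37.5 − 19.875 = 17.625.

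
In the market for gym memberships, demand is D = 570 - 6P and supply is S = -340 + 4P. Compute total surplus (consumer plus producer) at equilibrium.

Total surplus = 120

Equilibrium: 570 - 6P = -340 + 4P gives P* = 91, Q* = 24.
Demand choke price: P = 95; supply starts at P = 85.
CS = ½(95 − 91)(24) = 48; PS = ½(91 − 85)(24) = 72.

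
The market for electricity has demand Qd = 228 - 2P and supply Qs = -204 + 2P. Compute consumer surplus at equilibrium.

Equilibrium: 228 - 2P = -204 + 2P gives P* = 108, Q* = 12.
Demand choke price (Qd = 0): P = 114.
CS = ½(114 − 108)(12) = 36.

Consumer surplus = 36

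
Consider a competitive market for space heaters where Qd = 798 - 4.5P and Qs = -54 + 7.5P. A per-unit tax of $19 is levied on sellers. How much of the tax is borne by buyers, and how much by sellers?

Buyers bear $11.875, sellers bear $7.125

Pre-tax equilibrium: P* = 71, Q* = 478.5.
Tax on sellers shifts supply to Qs = -54 + 7.5(P − 19) = -196.5 + 7.5P.
798 - 4.5P = -196.5 + 7.5P gives buyer price Pb = 82.875; sellers receive Ps = 82.875 − 19 = 63.875.
New quantity: Q = 798 − 4.5(82.875) = 425.0625.
Buyer burden = 82.875 − 71 = 11.875; seller burden = 71 − 63.875 = 7.125.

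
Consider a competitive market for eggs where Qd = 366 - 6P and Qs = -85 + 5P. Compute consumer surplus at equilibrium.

Consumer surplus = 1200

Equilibrium: 366 - 6P = -85 + 5P gives P* = 41, Q* = 120.
Demand choke price (Qd = 0): P = 61.
CS = ½(61 − 41)(120) = 1200.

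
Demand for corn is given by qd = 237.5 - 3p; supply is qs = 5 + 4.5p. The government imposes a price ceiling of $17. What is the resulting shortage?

Shortage = 105

Equilibrium price would be p* = 31, so the ceiling at 17 binds.
At p = 17: qd = 237.5 − 3(17) = 186.5, qs = 5 + 4.5(17) = 81.5.
Shortage = 186.5 − 81.5 = 105.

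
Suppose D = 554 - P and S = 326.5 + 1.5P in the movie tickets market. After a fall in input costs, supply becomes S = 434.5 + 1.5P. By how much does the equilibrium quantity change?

ΔQ = 43.2

Original equilibrium: P* = 91, Q* = 463.
New equilibrium: 554 - P = 434.5 + 1.5P, so 119.5 = 2.5P and P' = 47.8; Q' = 554 − 1(47.8) = 506.2.
Change in quantity: 506.2 − 463 = 43.2.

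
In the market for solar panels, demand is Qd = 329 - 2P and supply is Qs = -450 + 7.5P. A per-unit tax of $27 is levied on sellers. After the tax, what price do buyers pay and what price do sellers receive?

Pre-tax equilibrium: P* = 82, Q* = 165.
Tax on sellers shifts supply to Qs = -450 + 7.5(P − 27) = -652.5 + 7.5P.
329 - 2P = -652.5 + 7.5P gives buyer price Pb = 1963/19; sellers receive Ps = 1963/19 − 27 = 1450/19.
New quantity: Q = 329 − 2(1963/19) = 2325/19.

Buyers pay 1963/19, sellers receive 1450/19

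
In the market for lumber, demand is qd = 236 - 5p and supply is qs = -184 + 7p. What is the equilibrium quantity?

Set qd = qs: 236 - 5p = -184 + 7p.
420 = 12p, so p* = 35.
q* = 236 − 5(35) = 61.

q* = 61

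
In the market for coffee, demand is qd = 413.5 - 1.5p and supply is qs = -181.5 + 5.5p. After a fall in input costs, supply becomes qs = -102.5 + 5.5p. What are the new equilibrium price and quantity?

p' = 516/7, q' = 4241/14

Original equilibrium: p* = 85, q* = 286.
New equilibrium: 413.5 - 1.5p = -102.5 + 5.5p, so 516 = 7p and p' = 516/7; q' = 413.5 − 1.5(516/7) = 4241/14.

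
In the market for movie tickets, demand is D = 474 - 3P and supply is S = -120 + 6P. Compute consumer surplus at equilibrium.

Consumer surplus = 12696

Equilibrium: 474 - 3P = -120 + 6P gives P* = 66, Q* = 276.
Demand choke price (D = 0): P = 158.
CS = ½(158 − 66)(276) = 12696.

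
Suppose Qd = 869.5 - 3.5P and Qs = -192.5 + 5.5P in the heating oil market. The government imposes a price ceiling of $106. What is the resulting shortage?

Equilibrium price would be P* = 118, so the ceiling at 106 binds.
At P = 106: Qd = 869.5 − 3.5(106) = 498.5, Qs = -192.5 + 5.5(106) = 390.5.
Shortage = 498.5 − 390.5 = 108.

Shortage = 108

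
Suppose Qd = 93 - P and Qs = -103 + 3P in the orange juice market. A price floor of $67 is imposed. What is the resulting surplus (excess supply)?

Surplus = 72

Equilibrium price would be P* = 49, so the floor at 67 binds.
At P = 67: Qd = 26, Qs = 98.
Surplus = 98 − 26 = 72.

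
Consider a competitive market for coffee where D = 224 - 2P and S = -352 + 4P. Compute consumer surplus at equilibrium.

Equilibrium: 224 - 2P = -352 + 4P gives P* = 96, Q* = 32.
Demand choke price (D = 0): P = 112.
CS = ½(112 − 96)(32) = 256.

Consumer surplus = 256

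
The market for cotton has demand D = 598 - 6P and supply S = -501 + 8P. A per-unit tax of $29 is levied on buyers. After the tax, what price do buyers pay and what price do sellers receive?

Buyers pay 1331/14, sellers receive 925/14

Pre-tax equilibrium: P* = 78.5, Q* = 127.
Tax on buyers shifts demand to D = 598 − 6(P + 29) = 424 - 6P.
424 - 6P = -501 + 8P gives seller price Ps = 925/14; buyers pay Pb = 925/14 + 29 = 1331/14.
New quantity: Q = 598 − 6(1331/14) = 193/7.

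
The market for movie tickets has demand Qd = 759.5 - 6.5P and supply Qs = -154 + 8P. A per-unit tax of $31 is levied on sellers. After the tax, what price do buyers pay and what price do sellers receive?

Buyers pay 2323/29, sellers receive 1424/29

Pre-tax equilibrium: P* = 63, Q* = 350.
Tax on sellers shifts supply to Qs = -154 + 8(P − 31) = -402 + 8P.
759.5 - 6.5P = -402 + 8P gives buyer price Pb = 2323/29; sellers receive Ps = 2323/29 − 31 = 1424/29.
New quantity: Q = 759.5 − 6.5(2323/29) = 6926/29.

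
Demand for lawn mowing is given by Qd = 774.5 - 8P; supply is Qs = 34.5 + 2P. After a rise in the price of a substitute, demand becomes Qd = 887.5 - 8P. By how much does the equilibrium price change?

Original equilibrium: P* = 74, Q* = 182.5.
New equilibrium: 887.5 - 8P = 34.5 + 2P, so 853 = 10P and P' = 85.3; Q' = 887.5 − 8(85.3) = 205.1.
Change in price: 85.3 − 74 = 11.3.

ΔP = 11.3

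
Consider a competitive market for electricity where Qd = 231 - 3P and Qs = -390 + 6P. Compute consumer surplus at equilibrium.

Consumer surplus = 96

Equilibrium: 231 - 3P = -390 + 6P gives P* = 69, Q* = 24.
Demand choke price (Qd = 0): P = 77.
CS = ½(77 − 69)(24) = 96.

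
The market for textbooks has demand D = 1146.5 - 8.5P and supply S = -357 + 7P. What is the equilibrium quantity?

Q* = 322

Set D = S: 1146.5 - 8.5P = -357 + 7P.
1503.5 = 15.5P, so P* = 97.
Q* = 1146.5 − 8.5(97) = 322.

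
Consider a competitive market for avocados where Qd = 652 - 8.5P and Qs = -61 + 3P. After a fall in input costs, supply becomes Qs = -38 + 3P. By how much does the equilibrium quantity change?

Original equilibrium: P* = 62, Q* = 125.
New equilibrium: 652 - 8.5P = -38 + 3P, so 690 = 11.5P and P' = 60; Q' = 652 − 8.5(60) = 142.
Change in quantity: 142 − 125 = 17.

ΔQ = 17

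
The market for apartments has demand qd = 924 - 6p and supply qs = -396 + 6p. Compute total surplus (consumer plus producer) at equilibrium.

Equilibrium: 924 - 6p = -396 + 6p gives p* = 110, q* = 264.
Demand choke price: p = 154; supply starts at p = 66.
CS = ½(154 − 110)(264) = 5808; PS = ½(110 − 66)(264) = 5808.

Total surplus = 11616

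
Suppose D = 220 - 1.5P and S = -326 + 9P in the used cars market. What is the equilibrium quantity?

Set D = S: 220 - 1.5P = -326 + 9P.
546 = 10.5P, so P* = 52.
Q* = 220 − 1.5(52) = 142.

Q* = 142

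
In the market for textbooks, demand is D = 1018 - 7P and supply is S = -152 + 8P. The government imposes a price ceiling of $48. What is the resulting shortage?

Equilibrium price would be P* = 78, so the ceiling at 48 binds.
At P = 48: D = 1018 − 7(48) = 682, S = -152 + 8(48) = 232.
Shortage = 682 − 232 = 450.

Shortage = 450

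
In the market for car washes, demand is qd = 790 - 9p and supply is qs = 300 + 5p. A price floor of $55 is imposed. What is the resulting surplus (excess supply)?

Surplus = 280

Equilibrium price would be p* = 35, so the floor at 55 binds.
At p = 55: qd = 295, qs = 575.
Surplus = 575 − 295 = 280.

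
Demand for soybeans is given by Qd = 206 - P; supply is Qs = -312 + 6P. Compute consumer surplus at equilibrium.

Equilibrium: 206 - P = -312 + 6P gives P* = 74, Q* = 132.
Demand choke price (Qd = 0): P = 206.
CS = ½(206 − 74)(132) = 8712.

Consumer surplus = 8712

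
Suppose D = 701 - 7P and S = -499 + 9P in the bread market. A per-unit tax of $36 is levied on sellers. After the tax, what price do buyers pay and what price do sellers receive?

Buyers pay $95.25, sellers receive $59.25

Pre-tax equilibrium: P* = 75, Q* = 176.
Tax on sellers shifts supply to S = -499 + 9(P − 36) = -823 + 9P.
701 - 7P = -823 + 9P gives buyer price Pb = 95.25; sellers receive Ps = 95.25 − 36 = 59.25.
New quantity: Q = 701 − 7(95.25) = 34.25.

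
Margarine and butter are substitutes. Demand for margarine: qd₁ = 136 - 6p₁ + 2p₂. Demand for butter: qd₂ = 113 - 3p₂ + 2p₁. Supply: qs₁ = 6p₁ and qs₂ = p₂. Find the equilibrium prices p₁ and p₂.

Market 1: 136 - 6p₁ + 2p₂ = 6p₁ → 12p₁ - 2p₂ = 136.
Market 2: 4p₂ - 2p₁ = 113.
Eliminating p₂: 4×(1) + 2×(2) gives 44p₁ = 770, so p₁ = 17.5.
Back-substitute into (2): p₂ = (113 + 2×17.5) / 4 = 37.

p₁ = 17.5, p₂ = 37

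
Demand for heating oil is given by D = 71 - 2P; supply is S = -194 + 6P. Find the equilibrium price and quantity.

P* = 33.125, Q* = 4.75

Set D = S: 71 - 2P = -194 + 6P.
265 = 8P, so P* = 33.125.
Q* = 71 − 2(33.125) = 4.75.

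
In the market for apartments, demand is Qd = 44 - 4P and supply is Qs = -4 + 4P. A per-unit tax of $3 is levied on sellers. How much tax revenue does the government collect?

Pre-tax equilibrium: P* = 6, Q* = 20.
Tax on sellers shifts supply to Qs = -4 + 4(P − 3) = -16 + 4P.
44 - 4P = -16 + 4P gives buyer price Pb = 7.5; sellers receive Ps = 7.5 − 3 = 4.5.
New quantity: Q = 44 − 4(7.5) = 14.
Revenue = 3 × 14 = 42.

Tax revenue = 42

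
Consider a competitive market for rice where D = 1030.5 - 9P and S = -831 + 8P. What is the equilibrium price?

P* = 109.5

Set D = S: 1030.5 - 9P = -831 + 8P.
1861.5 = 17P, so P* = 109.5.
Q* = 1030.5 − 9(109.5) = 45.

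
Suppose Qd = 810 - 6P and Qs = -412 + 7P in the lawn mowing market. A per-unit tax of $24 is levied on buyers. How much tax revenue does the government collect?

Tax revenue = 52560/13

Pre-tax equilibrium: P* = 94, Q* = 246.
Tax on buyers shifts demand to Qd = 810 − 6(P + 24) = 666 - 6P.
666 - 6P = -412 + 7P gives seller price Ps = 1078/13; buyers pay Pb = 1078/13 + 24 = 1390/13.
New quantity: Q = 810 − 6(1390/13) = 2190/13.
Revenue = 24 × 2190/13 = 52560/13.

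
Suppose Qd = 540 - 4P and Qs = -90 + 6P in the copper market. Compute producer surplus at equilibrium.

Producer surplus = 6912

Equilibrium: 540 - 4P = -90 + 6P gives P* = 63, Q* = 288.
Supply starts at P = 15 (where Qs = 0).
PS = ½(63 − 15)(288) = 6912.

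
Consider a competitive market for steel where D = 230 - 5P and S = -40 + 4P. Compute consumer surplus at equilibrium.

Consumer surplus = 640

Equilibrium: 230 - 5P = -40 + 4P gives P* = 30, Q* = 80.
Demand choke price (D = 0): P = 46.
CS = ½(46 − 30)(80) = 640.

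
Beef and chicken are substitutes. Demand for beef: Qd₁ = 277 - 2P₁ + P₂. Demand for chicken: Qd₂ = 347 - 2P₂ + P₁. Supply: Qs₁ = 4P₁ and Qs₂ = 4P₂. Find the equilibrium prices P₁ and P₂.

Market 1: 277 - 2P₁ + P₂ = 4P₁ → 6P₁ - P₂ = 277.
Market 2: 6P₂ - P₁ = 347.
Eliminating P₂: 6×(1) + 1×(2) gives 35P₁ = 2009, so P₁ = 57.4.
Back-substitute into (2): P₂ = (347 + 1×57.4) / 6 = 67.4.

P₁ = 57.4, P₂ = 67.4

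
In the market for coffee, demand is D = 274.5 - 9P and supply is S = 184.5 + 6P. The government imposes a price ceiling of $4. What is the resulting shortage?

Equilibrium price would be P* = 6, so the ceiling at 4 binds.
At P = 4: D = 274.5 − 9(4) = 238.5, S = 184.5 + 6(4) = 208.5.
Shortage = 238.5 − 208.5 = 30.

Shortage = 30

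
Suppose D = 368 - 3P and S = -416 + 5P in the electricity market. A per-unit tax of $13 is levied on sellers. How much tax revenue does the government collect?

Pre-tax equilibrium: P* = 98, Q* = 74.
Tax on sellers shifts supply to S = -416 + 5(P − 13) = -481 + 5P.
368 - 3P = -481 + 5P gives buyer price Pb = 106.125; sellers receive Ps = 106.125 − 13 = 93.125.
New quantity: Q = 368 − 3(106.125) = 49.625.
Revenue = 13 × 49.625 = 645.125.

Tax revenue = 645.125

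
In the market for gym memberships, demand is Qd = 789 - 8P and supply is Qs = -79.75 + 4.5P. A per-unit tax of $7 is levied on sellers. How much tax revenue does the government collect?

Pre-tax equilibrium: P* = 69.5, Q* = 233.
Tax on sellers shifts supply to Qs = -79.75 + 4.5(P − 7) = -111.25 + 4.5P.
789 - 8P = -111.25 + 4.5P gives buyer price Pb = 72.02; sellers receive Ps = 72.02 − 7 = 65.02.
New quantity: Q = 789 − 8(72.02) = 212.84.
Revenue = 7 × 212.84 = 1489.88.

Tax revenue = 1489.88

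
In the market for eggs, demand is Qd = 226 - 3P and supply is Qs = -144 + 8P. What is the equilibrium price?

P* = 370/11

Set Qd = Qs: 226 - 3P = -144 + 8P.
370 = 11P, so P* = 370/11.
Q* = 226 − 3(370/11) = 1376/11.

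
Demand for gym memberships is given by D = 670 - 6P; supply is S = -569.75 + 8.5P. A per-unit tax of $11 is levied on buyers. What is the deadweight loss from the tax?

Deadweight loss = 6171/29

Pre-tax equilibrium: P* = 85.5, Q* = 157.
Tax on buyers shifts demand to D = 670 − 6(P + 11) = 604 - 6P.
604 - 6P = -569.75 + 8.5P gives seller price Ps = 4695/58; buyers pay Pb = 4695/58 + 11 = 5333/58.
New quantity: Q = 670 − 6(5333/58) = 3431/29.
DWL = ½ × 11 × (157 − 3431/29) = 6171/29.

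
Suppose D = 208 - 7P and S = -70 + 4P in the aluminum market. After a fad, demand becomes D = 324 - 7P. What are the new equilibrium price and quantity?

P' = 394/11, Q' = 806/11

Original equilibrium: P* = 278/11, Q* = 342/11.
New equilibrium: 324 - 7P = -70 + 4P, so 394 = 11P and P' = 394/11; Q' = 324 − 7(394/11) = 806/11.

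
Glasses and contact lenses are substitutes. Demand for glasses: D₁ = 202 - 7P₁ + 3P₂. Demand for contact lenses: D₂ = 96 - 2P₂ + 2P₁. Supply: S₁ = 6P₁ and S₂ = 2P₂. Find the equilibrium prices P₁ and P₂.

Market 1: 202 - 7P₁ + 3P₂ = 6P₁ → 13P₁ - 3P₂ = 202.
Market 2: 4P₂ - 2P₁ = 96.
Eliminating P₂: 4×(1) + 3×(2) gives 46P₁ = 1096, so P₁ = 548/23.
Back-substitute into (2): P₂ = (96 + 2×548/23) / 4 = 826/23.

P₁ = 548/23, P₂ = 826/23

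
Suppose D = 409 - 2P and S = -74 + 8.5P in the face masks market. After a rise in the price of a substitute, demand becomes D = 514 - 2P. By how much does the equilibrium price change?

Original equilibrium: P* = 46, Q* = 317.
New equilibrium: 514 - 2P = -74 + 8.5P, so 588 = 10.5P and P' = 56; Q' = 514 − 2(56) = 402.
Change in price: 56 − 46 = 10.

ΔP = 10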